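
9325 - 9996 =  - 671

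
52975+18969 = 71944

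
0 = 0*86605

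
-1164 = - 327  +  -837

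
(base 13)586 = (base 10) 955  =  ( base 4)32323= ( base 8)1673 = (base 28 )163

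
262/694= 131/347 = 0.38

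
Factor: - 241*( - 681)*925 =3^1*5^2*37^1*227^1*241^1 = 151811925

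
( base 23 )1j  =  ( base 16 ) 2a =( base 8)52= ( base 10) 42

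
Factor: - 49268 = -2^2 * 109^1*113^1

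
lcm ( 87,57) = 1653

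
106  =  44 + 62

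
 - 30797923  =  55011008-85808931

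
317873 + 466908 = 784781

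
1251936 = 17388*72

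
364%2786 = 364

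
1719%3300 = 1719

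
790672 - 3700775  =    -  2910103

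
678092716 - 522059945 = 156032771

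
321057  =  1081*297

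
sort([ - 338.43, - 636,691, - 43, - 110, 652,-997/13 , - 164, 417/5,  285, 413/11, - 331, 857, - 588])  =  [ - 636, - 588, - 338.43,-331, - 164, - 110, - 997/13, - 43,413/11, 417/5,285,  652, 691, 857 ]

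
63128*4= 252512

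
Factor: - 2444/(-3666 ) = 2/3 = 2^1*3^( - 1)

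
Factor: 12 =2^2*3^1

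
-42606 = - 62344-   -  19738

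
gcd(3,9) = 3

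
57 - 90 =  - 33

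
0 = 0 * 59315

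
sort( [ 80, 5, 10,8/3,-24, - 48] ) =[ - 48,  -  24,8/3 , 5, 10, 80]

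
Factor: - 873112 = -2^3*109139^1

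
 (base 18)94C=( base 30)3a0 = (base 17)a68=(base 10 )3000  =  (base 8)5670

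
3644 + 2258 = 5902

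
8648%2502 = 1142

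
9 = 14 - 5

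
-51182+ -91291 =-142473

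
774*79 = 61146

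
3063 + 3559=6622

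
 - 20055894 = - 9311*2154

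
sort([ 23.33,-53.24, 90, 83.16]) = [ - 53.24,23.33,83.16, 90 ]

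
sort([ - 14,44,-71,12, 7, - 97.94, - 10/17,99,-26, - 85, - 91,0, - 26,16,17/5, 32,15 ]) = [ - 97.94, - 91 ,  -  85, - 71, - 26,  -  26, - 14, - 10/17, 0,17/5 , 7, 12,15,16,32 , 44,99 ] 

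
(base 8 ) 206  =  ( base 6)342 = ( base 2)10000110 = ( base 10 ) 134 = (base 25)59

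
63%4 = 3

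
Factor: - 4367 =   -  11^1*397^1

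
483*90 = 43470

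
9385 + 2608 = 11993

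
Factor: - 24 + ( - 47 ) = - 71^1=- 71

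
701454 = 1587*442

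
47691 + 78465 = 126156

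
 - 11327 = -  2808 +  -8519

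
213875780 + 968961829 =1182837609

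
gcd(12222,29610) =126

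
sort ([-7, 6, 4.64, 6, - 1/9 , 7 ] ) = [  -  7,-1/9, 4.64,6,6,7] 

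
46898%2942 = 2768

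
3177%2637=540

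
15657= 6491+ 9166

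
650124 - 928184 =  -278060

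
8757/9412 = 8757/9412 = 0.93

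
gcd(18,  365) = 1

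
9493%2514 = 1951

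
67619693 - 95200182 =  - 27580489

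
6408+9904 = 16312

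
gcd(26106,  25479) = 57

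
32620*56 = 1826720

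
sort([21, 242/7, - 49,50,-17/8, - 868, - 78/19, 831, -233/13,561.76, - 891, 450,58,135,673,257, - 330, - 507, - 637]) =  [ - 891, - 868, - 637, - 507 ,  -  330, - 49, - 233/13, - 78/19,-17/8,  21,242/7, 50 , 58,  135, 257, 450, 561.76,673,831 ]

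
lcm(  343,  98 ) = 686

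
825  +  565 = 1390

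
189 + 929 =1118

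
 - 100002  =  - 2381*42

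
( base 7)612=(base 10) 303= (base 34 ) 8v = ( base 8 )457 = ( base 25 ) C3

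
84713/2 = 42356+1/2 =42356.50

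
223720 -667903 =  - 444183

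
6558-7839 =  - 1281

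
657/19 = 34 + 11/19 = 34.58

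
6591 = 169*39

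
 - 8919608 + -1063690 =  - 9983298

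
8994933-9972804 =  - 977871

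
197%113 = 84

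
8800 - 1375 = 7425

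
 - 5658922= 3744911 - 9403833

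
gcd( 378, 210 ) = 42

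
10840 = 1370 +9470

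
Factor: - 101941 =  - 7^1 * 14563^1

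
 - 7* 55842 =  - 390894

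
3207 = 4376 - 1169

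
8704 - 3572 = 5132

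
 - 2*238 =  - 476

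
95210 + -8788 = 86422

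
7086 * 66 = 467676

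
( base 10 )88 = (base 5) 323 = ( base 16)58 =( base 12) 74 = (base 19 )4C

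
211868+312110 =523978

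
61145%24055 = 13035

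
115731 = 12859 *9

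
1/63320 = 1/63320=0.00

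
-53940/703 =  -53940/703=- 76.73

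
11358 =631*18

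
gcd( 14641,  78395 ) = 1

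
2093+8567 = 10660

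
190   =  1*190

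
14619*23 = 336237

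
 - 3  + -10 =-13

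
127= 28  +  99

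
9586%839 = 357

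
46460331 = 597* 77823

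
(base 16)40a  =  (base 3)1102022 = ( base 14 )53C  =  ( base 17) 39e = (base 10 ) 1034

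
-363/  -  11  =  33 + 0/1 = 33.00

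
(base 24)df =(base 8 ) 507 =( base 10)327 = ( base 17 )124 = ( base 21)FC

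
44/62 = 22/31=0.71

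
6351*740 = 4699740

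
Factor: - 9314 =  - 2^1*4657^1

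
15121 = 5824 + 9297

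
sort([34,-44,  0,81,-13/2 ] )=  [ - 44, - 13/2, 0, 34, 81]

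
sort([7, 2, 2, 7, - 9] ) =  [ - 9,2,2  ,  7, 7 ]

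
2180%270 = 20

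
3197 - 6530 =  - 3333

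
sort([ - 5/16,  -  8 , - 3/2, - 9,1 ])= [ - 9 ,  -  8, - 3/2, - 5/16,1] 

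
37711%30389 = 7322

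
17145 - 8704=8441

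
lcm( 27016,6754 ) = 27016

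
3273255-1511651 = 1761604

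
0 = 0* ( - 3265)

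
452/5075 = 452/5075 = 0.09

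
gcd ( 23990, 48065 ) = 5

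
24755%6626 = 4877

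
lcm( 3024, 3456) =24192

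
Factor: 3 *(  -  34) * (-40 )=2^4* 3^1*5^1 * 17^1 =4080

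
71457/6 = 11909 + 1/2 = 11909.50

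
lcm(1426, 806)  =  18538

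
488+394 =882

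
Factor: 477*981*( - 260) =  - 2^2*3^4*5^1*13^1*53^1*109^1=- 121663620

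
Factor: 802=2^1*401^1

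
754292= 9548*79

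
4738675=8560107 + - 3821432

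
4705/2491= 1 + 2214/2491 = 1.89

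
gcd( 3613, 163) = 1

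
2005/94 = 21 + 31/94=   21.33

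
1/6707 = 1/6707 = 0.00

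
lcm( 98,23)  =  2254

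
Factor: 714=2^1*3^1*7^1*17^1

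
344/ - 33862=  - 172/16931= - 0.01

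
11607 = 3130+8477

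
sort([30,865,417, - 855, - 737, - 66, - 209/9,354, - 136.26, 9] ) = [ - 855, - 737,-136.26, - 66,-209/9,  9,30, 354, 417,865]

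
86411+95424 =181835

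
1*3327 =3327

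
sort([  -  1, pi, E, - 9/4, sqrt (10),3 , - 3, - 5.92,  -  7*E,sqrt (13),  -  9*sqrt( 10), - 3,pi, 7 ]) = [- 9* sqrt(10), - 7* E, -5.92, - 3, - 3, - 9/4, - 1 , E, 3,pi , pi,sqrt( 10 ),  sqrt( 13 ), 7]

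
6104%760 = 24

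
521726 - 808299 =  - 286573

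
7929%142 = 119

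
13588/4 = 3397 = 3397.00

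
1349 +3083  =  4432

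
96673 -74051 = 22622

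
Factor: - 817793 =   -  817793^1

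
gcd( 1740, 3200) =20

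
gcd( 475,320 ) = 5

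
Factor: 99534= 2^1*3^1 *53^1*313^1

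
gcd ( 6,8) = 2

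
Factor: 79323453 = 3^2  *  11^1  *  801247^1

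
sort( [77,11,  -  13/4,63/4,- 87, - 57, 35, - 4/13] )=[ - 87, - 57, - 13/4, - 4/13,11,63/4, 35,77 ] 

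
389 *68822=26771758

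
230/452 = 115/226 = 0.51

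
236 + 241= 477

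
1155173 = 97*11909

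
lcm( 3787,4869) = 34083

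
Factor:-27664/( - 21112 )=2^1 * 19^1 * 29^( - 1)=38/29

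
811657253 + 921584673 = 1733241926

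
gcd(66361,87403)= 1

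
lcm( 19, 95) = 95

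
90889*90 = 8180010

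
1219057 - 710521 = 508536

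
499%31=3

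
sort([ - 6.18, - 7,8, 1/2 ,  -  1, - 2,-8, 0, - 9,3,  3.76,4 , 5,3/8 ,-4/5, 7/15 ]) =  [ - 9, - 8, - 7, - 6.18,-2, - 1, - 4/5 , 0 , 3/8, 7/15, 1/2,3, 3.76 , 4, 5, 8]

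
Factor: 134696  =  2^3*113^1 * 149^1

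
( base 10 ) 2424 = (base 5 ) 34144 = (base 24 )450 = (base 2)100101111000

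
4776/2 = 2388  =  2388.00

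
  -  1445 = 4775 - 6220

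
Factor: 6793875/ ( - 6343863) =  - 3^3*5^3 * 11^1 *61^1*2114621^( - 1)= - 2264625/2114621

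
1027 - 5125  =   - 4098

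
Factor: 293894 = 2^1 *23^1*6389^1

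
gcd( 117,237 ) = 3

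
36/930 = 6/155 = 0.04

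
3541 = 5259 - 1718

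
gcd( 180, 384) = 12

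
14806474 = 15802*937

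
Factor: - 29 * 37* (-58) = 62234  =  2^1*29^2*37^1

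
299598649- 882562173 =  - 582963524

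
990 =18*55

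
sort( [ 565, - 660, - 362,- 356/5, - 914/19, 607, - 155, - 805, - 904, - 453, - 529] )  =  [ - 904, - 805, - 660, - 529 , - 453  , - 362, - 155, - 356/5 , - 914/19,565,607]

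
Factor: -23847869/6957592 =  - 2^( - 3 )*19^1 * 23^(-1)*37^1*33923^1*37813^(  -  1 ) 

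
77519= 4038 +73481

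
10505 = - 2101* (-5 ) 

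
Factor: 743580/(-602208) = - 2^ ( - 3)*3^4*  5^1*41^(  -  1) = - 405/328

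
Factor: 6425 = 5^2 * 257^1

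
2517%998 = 521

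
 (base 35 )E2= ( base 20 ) 14c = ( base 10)492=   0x1ec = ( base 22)108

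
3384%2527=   857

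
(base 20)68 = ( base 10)128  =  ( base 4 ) 2000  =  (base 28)4G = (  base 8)200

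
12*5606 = 67272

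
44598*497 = 22165206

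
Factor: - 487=-487^1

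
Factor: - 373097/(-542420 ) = 2^(  -  2)*5^( - 1 )*37^( - 1)*509^1 = 509/740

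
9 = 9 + 0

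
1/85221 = 1/85221=0.00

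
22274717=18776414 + 3498303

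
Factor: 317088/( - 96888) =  - 36/11=-  2^2*3^2*11^( - 1 )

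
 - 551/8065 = -1 + 7514/8065 = -  0.07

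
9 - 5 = 4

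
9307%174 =85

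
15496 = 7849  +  7647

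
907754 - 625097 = 282657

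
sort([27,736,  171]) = [27,171, 736]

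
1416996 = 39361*36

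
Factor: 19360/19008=55/54  =  2^( - 1 )*3^( - 3)*5^1 * 11^1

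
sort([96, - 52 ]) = [- 52, 96]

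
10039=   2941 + 7098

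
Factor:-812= - 2^2*7^1 *29^1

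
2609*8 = 20872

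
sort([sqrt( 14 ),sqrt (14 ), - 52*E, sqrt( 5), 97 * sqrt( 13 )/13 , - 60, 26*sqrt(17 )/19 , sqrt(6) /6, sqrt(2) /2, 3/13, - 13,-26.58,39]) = [ - 52*E, - 60, - 26.58,- 13,3/13, sqrt( 6 )/6, sqrt( 2)/2, sqrt ( 5 ), sqrt( 14), sqrt(14), 26* sqrt(17 ) /19,97* sqrt(13)/13, 39]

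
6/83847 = 2/27949 = 0.00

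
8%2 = 0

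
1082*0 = 0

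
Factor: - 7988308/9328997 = -2^2*47^1 *42491^1*9328997^(-1)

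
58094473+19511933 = 77606406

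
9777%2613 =1938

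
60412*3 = 181236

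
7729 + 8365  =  16094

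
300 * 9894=2968200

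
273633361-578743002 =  - 305109641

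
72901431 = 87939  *829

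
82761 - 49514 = 33247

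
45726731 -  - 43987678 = 89714409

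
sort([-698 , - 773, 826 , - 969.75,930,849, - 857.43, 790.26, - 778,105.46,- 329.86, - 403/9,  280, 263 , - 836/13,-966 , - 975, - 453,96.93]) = [ - 975, - 969.75, - 966,-857.43, - 778, - 773, - 698, - 453, - 329.86, - 836/13,- 403/9,96.93, 105.46,263,  280, 790.26,826, 849,930]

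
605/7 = 605/7= 86.43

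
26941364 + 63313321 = 90254685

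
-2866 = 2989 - 5855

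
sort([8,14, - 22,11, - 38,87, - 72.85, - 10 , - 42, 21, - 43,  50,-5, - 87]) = [ - 87, - 72.85,- 43,- 42,- 38, - 22, - 10, - 5,8, 11,14,21,50,87]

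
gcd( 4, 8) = 4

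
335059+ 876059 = 1211118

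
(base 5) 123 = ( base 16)26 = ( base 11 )35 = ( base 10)38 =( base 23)1F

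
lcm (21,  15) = 105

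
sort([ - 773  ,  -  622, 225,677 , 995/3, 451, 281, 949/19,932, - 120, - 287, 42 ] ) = [ -773, - 622,-287, - 120,42,  949/19, 225,  281 , 995/3, 451,677, 932] 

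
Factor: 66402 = 2^1  *3^2 * 7^1*17^1*31^1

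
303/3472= 303/3472 =0.09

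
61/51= 1 + 10/51 = 1.20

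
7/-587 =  - 1+ 580/587= - 0.01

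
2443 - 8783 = -6340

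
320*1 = 320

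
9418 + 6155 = 15573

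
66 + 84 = 150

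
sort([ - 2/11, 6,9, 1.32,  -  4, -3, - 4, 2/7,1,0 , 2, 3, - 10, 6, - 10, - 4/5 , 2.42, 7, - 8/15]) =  [ - 10  , - 10 , - 4, - 4, - 3, - 4/5, - 8/15, - 2/11 , 0, 2/7 , 1, 1.32, 2, 2.42, 3, 6, 6, 7 , 9 ] 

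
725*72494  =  52558150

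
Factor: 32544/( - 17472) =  - 339/182 = - 2^(-1 )*3^1*7^( - 1)*13^( - 1 )*113^1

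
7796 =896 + 6900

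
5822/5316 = 1 + 253/2658 = 1.10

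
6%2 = 0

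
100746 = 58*1737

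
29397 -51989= - 22592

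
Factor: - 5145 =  - 3^1 * 5^1*7^3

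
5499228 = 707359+4791869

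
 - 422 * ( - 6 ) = 2532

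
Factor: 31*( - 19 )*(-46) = 27094  =  2^1*19^1 * 23^1*31^1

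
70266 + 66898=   137164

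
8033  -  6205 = 1828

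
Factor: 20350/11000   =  2^ ( - 2) * 5^ ( - 1)*37^1= 37/20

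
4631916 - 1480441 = 3151475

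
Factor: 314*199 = 62486  =  2^1 * 157^1*199^1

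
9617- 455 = 9162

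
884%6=2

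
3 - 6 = - 3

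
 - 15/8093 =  - 1  +  8078/8093 = -0.00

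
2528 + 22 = 2550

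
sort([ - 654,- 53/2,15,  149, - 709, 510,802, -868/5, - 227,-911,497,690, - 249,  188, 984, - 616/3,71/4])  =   [-911, - 709, -654 , - 249, - 227, - 616/3,-868/5, - 53/2, 15, 71/4 , 149,188,497,510 , 690,802, 984]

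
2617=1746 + 871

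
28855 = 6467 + 22388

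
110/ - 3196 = - 55/1598 = - 0.03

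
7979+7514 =15493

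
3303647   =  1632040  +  1671607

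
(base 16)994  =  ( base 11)192A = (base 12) 1504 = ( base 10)2452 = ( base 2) 100110010100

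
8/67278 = 4/33639= 0.00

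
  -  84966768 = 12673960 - 97640728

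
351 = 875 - 524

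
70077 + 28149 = 98226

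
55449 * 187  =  10368963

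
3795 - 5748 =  - 1953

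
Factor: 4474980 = 2^2*3^3*5^1*8287^1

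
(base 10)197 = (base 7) 401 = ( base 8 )305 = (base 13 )122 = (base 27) 78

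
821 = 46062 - 45241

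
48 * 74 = 3552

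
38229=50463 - 12234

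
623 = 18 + 605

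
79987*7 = 559909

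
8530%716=654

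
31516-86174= - 54658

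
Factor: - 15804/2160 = -2^ (-2 )*3^( - 1 ) * 5^( - 1 ) * 439^1 = - 439/60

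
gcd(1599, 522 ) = 3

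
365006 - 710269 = - 345263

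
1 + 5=6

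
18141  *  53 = 961473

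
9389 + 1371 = 10760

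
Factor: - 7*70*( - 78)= 2^2*3^1*5^1*7^2 *13^1= 38220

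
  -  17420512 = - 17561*992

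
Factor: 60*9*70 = 2^3*3^3*5^2*7^1 = 37800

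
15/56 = 15/56 = 0.27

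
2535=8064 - 5529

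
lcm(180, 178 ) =16020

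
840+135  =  975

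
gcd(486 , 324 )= 162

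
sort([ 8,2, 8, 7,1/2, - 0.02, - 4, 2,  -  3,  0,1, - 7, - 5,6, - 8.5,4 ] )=[ - 8.5,-7 , - 5, - 4,- 3, - 0.02,0,  1/2,1,2,2, 4, 6,7, 8,  8 ] 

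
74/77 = 74/77 =0.96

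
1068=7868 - 6800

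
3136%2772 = 364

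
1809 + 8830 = 10639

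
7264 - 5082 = 2182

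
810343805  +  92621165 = 902964970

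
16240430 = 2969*5470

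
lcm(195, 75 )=975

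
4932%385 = 312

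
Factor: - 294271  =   - 103^1*2857^1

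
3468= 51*68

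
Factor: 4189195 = 5^1*29^1*167^1 * 173^1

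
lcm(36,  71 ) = 2556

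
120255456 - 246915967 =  - 126660511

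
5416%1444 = 1084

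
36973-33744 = 3229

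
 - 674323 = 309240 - 983563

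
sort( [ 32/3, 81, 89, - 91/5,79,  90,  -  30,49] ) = [-30,-91/5, 32/3,49,79,81, 89,90 ]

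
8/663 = 8/663 = 0.01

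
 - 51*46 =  - 2346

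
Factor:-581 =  - 7^1*83^1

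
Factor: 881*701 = 617581= 701^1 * 881^1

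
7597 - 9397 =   -  1800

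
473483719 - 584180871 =  -  110697152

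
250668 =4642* 54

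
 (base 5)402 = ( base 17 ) 60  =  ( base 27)3l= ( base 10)102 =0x66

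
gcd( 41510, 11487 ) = 7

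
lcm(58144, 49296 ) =2267616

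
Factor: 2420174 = 2^1*67^1*18061^1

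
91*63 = 5733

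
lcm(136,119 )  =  952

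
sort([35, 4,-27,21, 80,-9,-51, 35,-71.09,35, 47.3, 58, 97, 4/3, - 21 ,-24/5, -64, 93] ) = [-71.09, - 64, - 51,-27 , - 21, - 9,-24/5, 4/3, 4,21, 35, 35,35, 47.3, 58 , 80, 93, 97 ] 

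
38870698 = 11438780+27431918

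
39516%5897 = 4134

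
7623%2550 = 2523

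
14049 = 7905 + 6144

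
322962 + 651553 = 974515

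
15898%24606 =15898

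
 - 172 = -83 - 89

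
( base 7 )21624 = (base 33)50c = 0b1010101010001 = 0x1551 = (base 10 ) 5457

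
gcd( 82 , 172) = 2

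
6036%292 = 196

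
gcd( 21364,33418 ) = 98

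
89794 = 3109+86685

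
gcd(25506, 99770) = 2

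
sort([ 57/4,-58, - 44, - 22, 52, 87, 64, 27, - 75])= [ - 75,-58,-44, - 22, 57/4, 27,52,64, 87] 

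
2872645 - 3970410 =- 1097765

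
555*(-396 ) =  - 219780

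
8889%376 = 241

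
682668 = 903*756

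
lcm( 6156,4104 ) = 12312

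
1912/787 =2 + 338/787 = 2.43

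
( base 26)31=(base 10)79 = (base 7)142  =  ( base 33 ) 2d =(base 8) 117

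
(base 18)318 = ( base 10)998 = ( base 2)1111100110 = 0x3E6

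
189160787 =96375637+92785150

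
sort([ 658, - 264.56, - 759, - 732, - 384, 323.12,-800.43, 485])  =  [- 800.43, - 759, - 732, - 384, - 264.56,323.12, 485,658 ] 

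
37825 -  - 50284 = 88109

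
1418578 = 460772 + 957806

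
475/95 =5 = 5.00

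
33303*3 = 99909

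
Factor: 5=5^1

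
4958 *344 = 1705552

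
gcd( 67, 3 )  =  1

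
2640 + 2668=5308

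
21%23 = 21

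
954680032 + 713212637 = 1667892669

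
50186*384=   19271424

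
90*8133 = 731970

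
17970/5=3594 = 3594.00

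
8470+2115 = 10585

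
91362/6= 15227 = 15227.00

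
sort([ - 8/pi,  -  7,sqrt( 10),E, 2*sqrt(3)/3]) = [-7, - 8/pi,  2*sqrt( 3 ) /3,E, sqrt( 10 ) ] 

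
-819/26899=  - 819/26899  =  -  0.03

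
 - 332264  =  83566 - 415830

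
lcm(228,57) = 228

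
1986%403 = 374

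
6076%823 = 315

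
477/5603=477/5603 = 0.09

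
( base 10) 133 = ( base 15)8D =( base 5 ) 1013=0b10000101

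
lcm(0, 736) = 0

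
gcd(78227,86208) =1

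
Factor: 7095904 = 2^5*221747^1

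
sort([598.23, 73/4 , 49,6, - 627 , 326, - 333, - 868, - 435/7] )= [-868, - 627, -333, - 435/7, 6,73/4, 49 , 326, 598.23]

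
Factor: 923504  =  2^4 * 57719^1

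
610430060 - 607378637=3051423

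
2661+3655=6316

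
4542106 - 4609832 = -67726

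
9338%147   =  77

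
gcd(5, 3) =1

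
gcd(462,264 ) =66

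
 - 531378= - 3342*159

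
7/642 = 7/642 = 0.01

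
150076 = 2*75038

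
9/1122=3/374 = 0.01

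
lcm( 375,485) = 36375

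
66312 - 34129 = 32183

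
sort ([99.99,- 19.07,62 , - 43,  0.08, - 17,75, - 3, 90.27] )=[ - 43, - 19.07 , - 17 , - 3, 0.08, 62, 75,90.27, 99.99] 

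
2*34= 68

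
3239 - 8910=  - 5671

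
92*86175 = 7928100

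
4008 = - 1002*( - 4)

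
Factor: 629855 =5^1*23^1 * 5477^1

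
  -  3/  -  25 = 3/25=0.12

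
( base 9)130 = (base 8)154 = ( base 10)108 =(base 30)3i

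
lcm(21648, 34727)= 1666896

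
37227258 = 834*44637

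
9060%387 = 159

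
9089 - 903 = 8186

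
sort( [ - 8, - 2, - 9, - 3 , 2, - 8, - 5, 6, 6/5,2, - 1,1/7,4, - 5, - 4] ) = [-9, - 8,-8, - 5, - 5, - 4, - 3, - 2,-1, 1/7 , 6/5,2,2 , 4,6 ] 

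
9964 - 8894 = 1070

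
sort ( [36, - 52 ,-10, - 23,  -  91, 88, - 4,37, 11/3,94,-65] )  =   [  -  91 , - 65, - 52 , - 23,  -  10, - 4 , 11/3, 36,37 , 88, 94 ] 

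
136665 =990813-854148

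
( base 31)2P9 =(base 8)5222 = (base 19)798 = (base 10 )2706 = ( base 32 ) 2ki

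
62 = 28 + 34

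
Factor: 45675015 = 3^1*5^1*311^1*9791^1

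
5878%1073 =513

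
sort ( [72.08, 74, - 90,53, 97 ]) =[ - 90,53,72.08 , 74,97]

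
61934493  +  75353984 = 137288477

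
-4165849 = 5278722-9444571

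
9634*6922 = 66686548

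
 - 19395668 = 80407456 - 99803124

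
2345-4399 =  - 2054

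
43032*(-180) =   -  7745760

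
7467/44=7467/44 = 169.70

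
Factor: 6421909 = 13^1*493993^1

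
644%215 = 214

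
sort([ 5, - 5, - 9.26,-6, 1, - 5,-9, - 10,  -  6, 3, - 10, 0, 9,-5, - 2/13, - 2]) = [ - 10, - 10 ,  -  9.26, - 9, - 6, - 6, - 5 , - 5, - 5, -2, - 2/13,0, 1, 3, 5, 9]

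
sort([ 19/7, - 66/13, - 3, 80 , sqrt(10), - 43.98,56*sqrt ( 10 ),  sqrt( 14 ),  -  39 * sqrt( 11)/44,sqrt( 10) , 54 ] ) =[ - 43.98, - 66/13, - 3, - 39*sqrt ( 11)/44,19/7, sqrt (10 ), sqrt(10),sqrt(14 ),54, 80 , 56*sqrt (10) ] 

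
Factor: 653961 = 3^1*7^1*11^1*19^1  *  149^1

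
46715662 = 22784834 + 23930828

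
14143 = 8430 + 5713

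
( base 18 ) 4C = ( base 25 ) 39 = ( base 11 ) 77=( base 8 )124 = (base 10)84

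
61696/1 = 61696 = 61696.00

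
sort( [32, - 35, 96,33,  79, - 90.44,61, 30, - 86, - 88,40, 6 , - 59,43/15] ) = [ - 90.44,-88, - 86, - 59, - 35, 43/15, 6,30,32,33,  40,61,79 , 96]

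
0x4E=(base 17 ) 4A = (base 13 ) 60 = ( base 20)3I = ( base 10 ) 78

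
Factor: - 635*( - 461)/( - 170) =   -  58547/34 = -  2^(-1)*17^( - 1 )*127^1 * 461^1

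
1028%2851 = 1028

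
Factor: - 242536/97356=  - 2^1*3^( - 1)*19^(- 1)*71^1 = -142/57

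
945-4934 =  - 3989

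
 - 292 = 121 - 413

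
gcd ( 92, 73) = 1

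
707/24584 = 101/3512 = 0.03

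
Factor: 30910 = 2^1*5^1*11^1*281^1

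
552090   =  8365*66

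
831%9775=831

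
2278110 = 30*75937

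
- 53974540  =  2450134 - 56424674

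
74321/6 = 74321/6 = 12386.83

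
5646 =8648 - 3002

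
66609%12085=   6184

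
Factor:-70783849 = -37^1 * 659^1*2903^1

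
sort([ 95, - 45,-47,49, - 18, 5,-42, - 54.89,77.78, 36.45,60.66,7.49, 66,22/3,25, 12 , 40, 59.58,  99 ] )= [ - 54.89,- 47, - 45, - 42, - 18, 5,22/3,  7.49, 12,25, 36.45, 40, 49,  59.58, 60.66, 66,77.78, 95, 99 ] 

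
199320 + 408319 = 607639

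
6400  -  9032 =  -2632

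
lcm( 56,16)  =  112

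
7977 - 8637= - 660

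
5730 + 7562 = 13292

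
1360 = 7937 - 6577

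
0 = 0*788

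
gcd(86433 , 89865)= 3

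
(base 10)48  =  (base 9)53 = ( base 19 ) 2a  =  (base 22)24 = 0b110000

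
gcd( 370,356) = 2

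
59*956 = 56404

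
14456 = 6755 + 7701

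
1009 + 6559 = 7568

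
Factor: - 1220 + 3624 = 2^2*601^1  =  2404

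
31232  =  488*64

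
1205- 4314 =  - 3109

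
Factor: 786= 2^1*3^1*131^1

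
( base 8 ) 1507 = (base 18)2AB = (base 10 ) 839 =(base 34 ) ON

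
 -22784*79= -1799936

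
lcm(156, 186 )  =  4836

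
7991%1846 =607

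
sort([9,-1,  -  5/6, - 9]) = [ - 9, -1,  -  5/6,  9]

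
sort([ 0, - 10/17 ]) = [ - 10/17,0]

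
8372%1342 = 320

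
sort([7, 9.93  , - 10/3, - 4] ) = [ - 4, - 10/3, 7,9.93]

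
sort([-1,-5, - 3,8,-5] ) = [-5, - 5, - 3,-1,8]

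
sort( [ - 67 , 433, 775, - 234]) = [-234, - 67,  433, 775]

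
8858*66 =584628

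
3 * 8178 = 24534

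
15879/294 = 54+1/98 = 54.01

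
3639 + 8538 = 12177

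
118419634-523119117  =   - 404699483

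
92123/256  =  92123/256= 359.86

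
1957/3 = 652 + 1/3 = 652.33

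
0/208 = 0 = 0.00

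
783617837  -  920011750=-136393913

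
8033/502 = 16 + 1/502 = 16.00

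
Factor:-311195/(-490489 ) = 545/859= 5^1*109^1*859^( - 1)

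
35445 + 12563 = 48008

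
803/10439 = 1/13= 0.08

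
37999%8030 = 5879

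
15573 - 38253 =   -  22680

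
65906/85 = 65906/85 = 775.36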